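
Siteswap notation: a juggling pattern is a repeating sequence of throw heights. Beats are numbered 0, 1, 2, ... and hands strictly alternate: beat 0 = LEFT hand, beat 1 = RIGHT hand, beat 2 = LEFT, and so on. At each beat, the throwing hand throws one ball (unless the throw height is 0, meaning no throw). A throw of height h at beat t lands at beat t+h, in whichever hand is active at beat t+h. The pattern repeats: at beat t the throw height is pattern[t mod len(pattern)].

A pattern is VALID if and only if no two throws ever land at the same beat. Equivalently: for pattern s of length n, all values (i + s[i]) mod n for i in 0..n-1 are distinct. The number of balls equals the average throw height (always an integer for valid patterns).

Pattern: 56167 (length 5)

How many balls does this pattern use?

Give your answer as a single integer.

Pattern = [5, 6, 1, 6, 7], length n = 5
  position 0: throw height = 5, running sum = 5
  position 1: throw height = 6, running sum = 11
  position 2: throw height = 1, running sum = 12
  position 3: throw height = 6, running sum = 18
  position 4: throw height = 7, running sum = 25
Total sum = 25; balls = sum / n = 25 / 5 = 5

Answer: 5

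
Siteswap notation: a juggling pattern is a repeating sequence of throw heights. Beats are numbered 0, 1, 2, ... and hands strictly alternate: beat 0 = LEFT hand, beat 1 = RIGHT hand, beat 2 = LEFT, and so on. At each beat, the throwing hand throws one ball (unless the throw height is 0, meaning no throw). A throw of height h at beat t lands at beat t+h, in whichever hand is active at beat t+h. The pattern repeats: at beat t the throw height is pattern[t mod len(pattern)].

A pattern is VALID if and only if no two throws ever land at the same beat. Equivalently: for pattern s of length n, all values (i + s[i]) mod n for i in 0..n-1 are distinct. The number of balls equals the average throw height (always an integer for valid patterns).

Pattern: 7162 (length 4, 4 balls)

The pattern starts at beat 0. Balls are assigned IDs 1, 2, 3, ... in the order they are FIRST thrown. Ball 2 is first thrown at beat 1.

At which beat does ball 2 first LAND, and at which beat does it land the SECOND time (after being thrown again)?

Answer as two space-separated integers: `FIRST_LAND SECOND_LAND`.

Beat 0 (L): throw ball1 h=7 -> lands@7:R; in-air after throw: [b1@7:R]
Beat 1 (R): throw ball2 h=1 -> lands@2:L; in-air after throw: [b2@2:L b1@7:R]
Beat 2 (L): throw ball2 h=6 -> lands@8:L; in-air after throw: [b1@7:R b2@8:L]
Beat 3 (R): throw ball3 h=2 -> lands@5:R; in-air after throw: [b3@5:R b1@7:R b2@8:L]
Beat 4 (L): throw ball4 h=7 -> lands@11:R; in-air after throw: [b3@5:R b1@7:R b2@8:L b4@11:R]
Beat 5 (R): throw ball3 h=1 -> lands@6:L; in-air after throw: [b3@6:L b1@7:R b2@8:L b4@11:R]
Beat 6 (L): throw ball3 h=6 -> lands@12:L; in-air after throw: [b1@7:R b2@8:L b4@11:R b3@12:L]
Beat 7 (R): throw ball1 h=2 -> lands@9:R; in-air after throw: [b2@8:L b1@9:R b4@11:R b3@12:L]
Beat 8 (L): throw ball2 h=7 -> lands@15:R; in-air after throw: [b1@9:R b4@11:R b3@12:L b2@15:R]
Ball 2: thrown@1 h=1 -> first land @2; rethrown@2 h=6 -> second land @8

Answer: 2 8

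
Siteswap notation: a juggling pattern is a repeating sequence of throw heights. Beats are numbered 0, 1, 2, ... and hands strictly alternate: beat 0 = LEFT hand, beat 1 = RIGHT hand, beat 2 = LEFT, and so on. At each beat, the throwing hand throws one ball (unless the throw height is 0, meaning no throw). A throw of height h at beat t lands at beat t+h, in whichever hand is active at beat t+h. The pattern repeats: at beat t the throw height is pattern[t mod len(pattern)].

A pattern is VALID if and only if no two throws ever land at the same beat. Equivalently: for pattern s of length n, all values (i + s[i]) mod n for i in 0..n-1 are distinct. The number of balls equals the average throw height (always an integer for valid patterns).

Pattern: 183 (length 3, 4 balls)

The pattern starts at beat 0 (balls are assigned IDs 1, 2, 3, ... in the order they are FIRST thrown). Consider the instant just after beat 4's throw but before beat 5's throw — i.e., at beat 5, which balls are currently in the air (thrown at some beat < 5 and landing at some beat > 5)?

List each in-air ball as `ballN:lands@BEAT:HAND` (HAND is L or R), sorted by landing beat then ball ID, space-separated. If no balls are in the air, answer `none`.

Answer: ball1:lands@9:R ball3:lands@12:L

Derivation:
Beat 0 (L): throw ball1 h=1 -> lands@1:R; in-air after throw: [b1@1:R]
Beat 1 (R): throw ball1 h=8 -> lands@9:R; in-air after throw: [b1@9:R]
Beat 2 (L): throw ball2 h=3 -> lands@5:R; in-air after throw: [b2@5:R b1@9:R]
Beat 3 (R): throw ball3 h=1 -> lands@4:L; in-air after throw: [b3@4:L b2@5:R b1@9:R]
Beat 4 (L): throw ball3 h=8 -> lands@12:L; in-air after throw: [b2@5:R b1@9:R b3@12:L]
Beat 5 (R): throw ball2 h=3 -> lands@8:L; in-air after throw: [b2@8:L b1@9:R b3@12:L]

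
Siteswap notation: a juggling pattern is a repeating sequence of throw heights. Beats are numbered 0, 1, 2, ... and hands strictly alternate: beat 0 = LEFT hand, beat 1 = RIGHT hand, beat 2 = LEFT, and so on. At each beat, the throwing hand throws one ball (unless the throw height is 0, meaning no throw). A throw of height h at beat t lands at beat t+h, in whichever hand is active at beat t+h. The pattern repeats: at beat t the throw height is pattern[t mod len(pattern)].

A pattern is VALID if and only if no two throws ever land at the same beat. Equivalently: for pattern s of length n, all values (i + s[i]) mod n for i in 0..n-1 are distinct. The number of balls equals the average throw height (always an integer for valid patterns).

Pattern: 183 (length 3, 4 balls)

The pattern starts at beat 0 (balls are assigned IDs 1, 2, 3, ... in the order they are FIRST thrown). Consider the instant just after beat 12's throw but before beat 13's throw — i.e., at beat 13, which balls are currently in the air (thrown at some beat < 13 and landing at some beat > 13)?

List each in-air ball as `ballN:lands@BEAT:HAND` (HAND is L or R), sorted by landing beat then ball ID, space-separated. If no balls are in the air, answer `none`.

Beat 0 (L): throw ball1 h=1 -> lands@1:R; in-air after throw: [b1@1:R]
Beat 1 (R): throw ball1 h=8 -> lands@9:R; in-air after throw: [b1@9:R]
Beat 2 (L): throw ball2 h=3 -> lands@5:R; in-air after throw: [b2@5:R b1@9:R]
Beat 3 (R): throw ball3 h=1 -> lands@4:L; in-air after throw: [b3@4:L b2@5:R b1@9:R]
Beat 4 (L): throw ball3 h=8 -> lands@12:L; in-air after throw: [b2@5:R b1@9:R b3@12:L]
Beat 5 (R): throw ball2 h=3 -> lands@8:L; in-air after throw: [b2@8:L b1@9:R b3@12:L]
Beat 6 (L): throw ball4 h=1 -> lands@7:R; in-air after throw: [b4@7:R b2@8:L b1@9:R b3@12:L]
Beat 7 (R): throw ball4 h=8 -> lands@15:R; in-air after throw: [b2@8:L b1@9:R b3@12:L b4@15:R]
Beat 8 (L): throw ball2 h=3 -> lands@11:R; in-air after throw: [b1@9:R b2@11:R b3@12:L b4@15:R]
Beat 9 (R): throw ball1 h=1 -> lands@10:L; in-air after throw: [b1@10:L b2@11:R b3@12:L b4@15:R]
Beat 10 (L): throw ball1 h=8 -> lands@18:L; in-air after throw: [b2@11:R b3@12:L b4@15:R b1@18:L]
Beat 11 (R): throw ball2 h=3 -> lands@14:L; in-air after throw: [b3@12:L b2@14:L b4@15:R b1@18:L]
Beat 12 (L): throw ball3 h=1 -> lands@13:R; in-air after throw: [b3@13:R b2@14:L b4@15:R b1@18:L]
Beat 13 (R): throw ball3 h=8 -> lands@21:R; in-air after throw: [b2@14:L b4@15:R b1@18:L b3@21:R]

Answer: ball2:lands@14:L ball4:lands@15:R ball1:lands@18:L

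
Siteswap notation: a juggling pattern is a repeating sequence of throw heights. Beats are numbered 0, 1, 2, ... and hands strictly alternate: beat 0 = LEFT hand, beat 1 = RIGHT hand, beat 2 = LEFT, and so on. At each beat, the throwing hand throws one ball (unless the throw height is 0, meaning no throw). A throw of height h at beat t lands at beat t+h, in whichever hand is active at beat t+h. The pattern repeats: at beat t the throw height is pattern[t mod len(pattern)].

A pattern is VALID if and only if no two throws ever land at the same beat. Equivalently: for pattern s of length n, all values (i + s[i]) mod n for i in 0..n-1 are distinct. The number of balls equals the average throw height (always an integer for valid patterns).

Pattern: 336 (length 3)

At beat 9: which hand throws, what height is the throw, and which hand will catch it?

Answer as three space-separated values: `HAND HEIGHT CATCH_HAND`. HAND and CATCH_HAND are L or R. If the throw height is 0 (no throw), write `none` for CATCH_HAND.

Answer: R 3 L

Derivation:
Beat 9: 9 mod 2 = 1, so hand = R
Throw height = pattern[9 mod 3] = pattern[0] = 3
Lands at beat 9+3=12, 12 mod 2 = 0, so catch hand = L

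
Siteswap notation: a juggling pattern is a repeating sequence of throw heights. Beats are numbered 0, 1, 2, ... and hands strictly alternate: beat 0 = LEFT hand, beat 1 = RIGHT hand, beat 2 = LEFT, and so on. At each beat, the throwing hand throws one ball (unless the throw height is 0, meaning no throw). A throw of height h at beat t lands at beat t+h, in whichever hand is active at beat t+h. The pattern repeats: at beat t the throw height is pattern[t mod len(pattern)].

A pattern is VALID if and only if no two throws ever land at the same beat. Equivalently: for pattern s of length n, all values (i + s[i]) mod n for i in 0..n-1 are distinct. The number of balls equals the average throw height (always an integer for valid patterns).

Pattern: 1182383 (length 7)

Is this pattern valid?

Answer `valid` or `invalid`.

Answer: invalid

Derivation:
i=0: (i + s[i]) mod n = (0 + 1) mod 7 = 1
i=1: (i + s[i]) mod n = (1 + 1) mod 7 = 2
i=2: (i + s[i]) mod n = (2 + 8) mod 7 = 3
i=3: (i + s[i]) mod n = (3 + 2) mod 7 = 5
i=4: (i + s[i]) mod n = (4 + 3) mod 7 = 0
i=5: (i + s[i]) mod n = (5 + 8) mod 7 = 6
i=6: (i + s[i]) mod n = (6 + 3) mod 7 = 2
Residues: [1, 2, 3, 5, 0, 6, 2], distinct: False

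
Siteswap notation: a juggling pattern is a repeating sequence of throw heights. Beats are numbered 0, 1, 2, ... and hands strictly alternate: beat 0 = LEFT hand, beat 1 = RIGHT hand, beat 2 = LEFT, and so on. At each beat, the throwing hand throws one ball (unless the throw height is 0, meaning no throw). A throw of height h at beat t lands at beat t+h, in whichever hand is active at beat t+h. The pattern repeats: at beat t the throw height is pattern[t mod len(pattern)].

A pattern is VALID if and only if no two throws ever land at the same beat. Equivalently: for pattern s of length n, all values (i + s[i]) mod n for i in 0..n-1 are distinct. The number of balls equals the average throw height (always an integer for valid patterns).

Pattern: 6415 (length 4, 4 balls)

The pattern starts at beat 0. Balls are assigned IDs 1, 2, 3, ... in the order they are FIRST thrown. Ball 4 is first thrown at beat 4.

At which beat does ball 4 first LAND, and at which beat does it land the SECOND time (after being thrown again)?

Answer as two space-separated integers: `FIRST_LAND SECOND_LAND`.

Answer: 10 11

Derivation:
Beat 0 (L): throw ball1 h=6 -> lands@6:L; in-air after throw: [b1@6:L]
Beat 1 (R): throw ball2 h=4 -> lands@5:R; in-air after throw: [b2@5:R b1@6:L]
Beat 2 (L): throw ball3 h=1 -> lands@3:R; in-air after throw: [b3@3:R b2@5:R b1@6:L]
Beat 3 (R): throw ball3 h=5 -> lands@8:L; in-air after throw: [b2@5:R b1@6:L b3@8:L]
Beat 4 (L): throw ball4 h=6 -> lands@10:L; in-air after throw: [b2@5:R b1@6:L b3@8:L b4@10:L]
Beat 5 (R): throw ball2 h=4 -> lands@9:R; in-air after throw: [b1@6:L b3@8:L b2@9:R b4@10:L]
Beat 6 (L): throw ball1 h=1 -> lands@7:R; in-air after throw: [b1@7:R b3@8:L b2@9:R b4@10:L]
Beat 7 (R): throw ball1 h=5 -> lands@12:L; in-air after throw: [b3@8:L b2@9:R b4@10:L b1@12:L]
Beat 8 (L): throw ball3 h=6 -> lands@14:L; in-air after throw: [b2@9:R b4@10:L b1@12:L b3@14:L]
Beat 9 (R): throw ball2 h=4 -> lands@13:R; in-air after throw: [b4@10:L b1@12:L b2@13:R b3@14:L]
Beat 10 (L): throw ball4 h=1 -> lands@11:R; in-air after throw: [b4@11:R b1@12:L b2@13:R b3@14:L]
Beat 11 (R): throw ball4 h=5 -> lands@16:L; in-air after throw: [b1@12:L b2@13:R b3@14:L b4@16:L]
Ball 4: thrown@4 h=6 -> first land @10; rethrown@10 h=1 -> second land @11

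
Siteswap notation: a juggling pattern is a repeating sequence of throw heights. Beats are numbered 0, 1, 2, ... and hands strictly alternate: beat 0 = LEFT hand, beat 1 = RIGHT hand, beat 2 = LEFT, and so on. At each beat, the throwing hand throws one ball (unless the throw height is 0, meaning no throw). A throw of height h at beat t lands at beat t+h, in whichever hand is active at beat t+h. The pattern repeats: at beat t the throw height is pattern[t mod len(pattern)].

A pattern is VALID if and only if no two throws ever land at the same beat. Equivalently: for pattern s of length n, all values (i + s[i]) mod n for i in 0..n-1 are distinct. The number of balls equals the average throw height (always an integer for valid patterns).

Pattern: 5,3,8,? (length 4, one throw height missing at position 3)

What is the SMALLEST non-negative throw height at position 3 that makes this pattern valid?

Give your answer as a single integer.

Answer: 0

Derivation:
i=0: (0 + 5) mod 4 = 1
i=1: (1 + 3) mod 4 = 0
i=2: (2 + 8) mod 4 = 2
i=3: s[i]=? (unknown)
Known residues: [0, 1, 2]; need a permutation of 0..3, so missing residue r = 3
Need (3 + s) mod 4 = 3; smallest s = (3 - 3) mod 4 = 0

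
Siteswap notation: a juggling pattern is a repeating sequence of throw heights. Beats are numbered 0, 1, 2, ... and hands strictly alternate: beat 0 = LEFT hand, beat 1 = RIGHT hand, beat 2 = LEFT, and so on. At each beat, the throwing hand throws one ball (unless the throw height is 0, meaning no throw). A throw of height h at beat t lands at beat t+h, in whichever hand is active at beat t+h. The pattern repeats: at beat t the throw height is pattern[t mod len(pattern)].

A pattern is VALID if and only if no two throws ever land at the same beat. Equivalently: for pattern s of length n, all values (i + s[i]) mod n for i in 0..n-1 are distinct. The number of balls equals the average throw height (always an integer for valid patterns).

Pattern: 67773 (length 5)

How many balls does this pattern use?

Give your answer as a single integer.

Answer: 6

Derivation:
Pattern = [6, 7, 7, 7, 3], length n = 5
  position 0: throw height = 6, running sum = 6
  position 1: throw height = 7, running sum = 13
  position 2: throw height = 7, running sum = 20
  position 3: throw height = 7, running sum = 27
  position 4: throw height = 3, running sum = 30
Total sum = 30; balls = sum / n = 30 / 5 = 6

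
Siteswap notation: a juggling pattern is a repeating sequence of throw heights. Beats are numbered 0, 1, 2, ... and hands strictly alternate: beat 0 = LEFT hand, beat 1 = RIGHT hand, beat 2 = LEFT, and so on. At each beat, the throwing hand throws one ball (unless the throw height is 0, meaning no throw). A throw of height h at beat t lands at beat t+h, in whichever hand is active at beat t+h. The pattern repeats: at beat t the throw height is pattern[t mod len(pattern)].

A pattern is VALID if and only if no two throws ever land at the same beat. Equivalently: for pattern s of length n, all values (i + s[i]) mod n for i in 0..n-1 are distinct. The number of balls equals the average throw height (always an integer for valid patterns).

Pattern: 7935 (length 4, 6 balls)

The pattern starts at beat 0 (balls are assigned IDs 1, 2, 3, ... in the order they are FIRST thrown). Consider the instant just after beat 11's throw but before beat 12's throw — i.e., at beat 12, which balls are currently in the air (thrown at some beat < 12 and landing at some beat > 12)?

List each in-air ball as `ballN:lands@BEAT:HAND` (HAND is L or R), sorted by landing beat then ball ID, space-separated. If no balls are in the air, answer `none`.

Answer: ball2:lands@13:R ball3:lands@14:L ball4:lands@15:R ball5:lands@16:L ball6:lands@18:L

Derivation:
Beat 0 (L): throw ball1 h=7 -> lands@7:R; in-air after throw: [b1@7:R]
Beat 1 (R): throw ball2 h=9 -> lands@10:L; in-air after throw: [b1@7:R b2@10:L]
Beat 2 (L): throw ball3 h=3 -> lands@5:R; in-air after throw: [b3@5:R b1@7:R b2@10:L]
Beat 3 (R): throw ball4 h=5 -> lands@8:L; in-air after throw: [b3@5:R b1@7:R b4@8:L b2@10:L]
Beat 4 (L): throw ball5 h=7 -> lands@11:R; in-air after throw: [b3@5:R b1@7:R b4@8:L b2@10:L b5@11:R]
Beat 5 (R): throw ball3 h=9 -> lands@14:L; in-air after throw: [b1@7:R b4@8:L b2@10:L b5@11:R b3@14:L]
Beat 6 (L): throw ball6 h=3 -> lands@9:R; in-air after throw: [b1@7:R b4@8:L b6@9:R b2@10:L b5@11:R b3@14:L]
Beat 7 (R): throw ball1 h=5 -> lands@12:L; in-air after throw: [b4@8:L b6@9:R b2@10:L b5@11:R b1@12:L b3@14:L]
Beat 8 (L): throw ball4 h=7 -> lands@15:R; in-air after throw: [b6@9:R b2@10:L b5@11:R b1@12:L b3@14:L b4@15:R]
Beat 9 (R): throw ball6 h=9 -> lands@18:L; in-air after throw: [b2@10:L b5@11:R b1@12:L b3@14:L b4@15:R b6@18:L]
Beat 10 (L): throw ball2 h=3 -> lands@13:R; in-air after throw: [b5@11:R b1@12:L b2@13:R b3@14:L b4@15:R b6@18:L]
Beat 11 (R): throw ball5 h=5 -> lands@16:L; in-air after throw: [b1@12:L b2@13:R b3@14:L b4@15:R b5@16:L b6@18:L]
Beat 12 (L): throw ball1 h=7 -> lands@19:R; in-air after throw: [b2@13:R b3@14:L b4@15:R b5@16:L b6@18:L b1@19:R]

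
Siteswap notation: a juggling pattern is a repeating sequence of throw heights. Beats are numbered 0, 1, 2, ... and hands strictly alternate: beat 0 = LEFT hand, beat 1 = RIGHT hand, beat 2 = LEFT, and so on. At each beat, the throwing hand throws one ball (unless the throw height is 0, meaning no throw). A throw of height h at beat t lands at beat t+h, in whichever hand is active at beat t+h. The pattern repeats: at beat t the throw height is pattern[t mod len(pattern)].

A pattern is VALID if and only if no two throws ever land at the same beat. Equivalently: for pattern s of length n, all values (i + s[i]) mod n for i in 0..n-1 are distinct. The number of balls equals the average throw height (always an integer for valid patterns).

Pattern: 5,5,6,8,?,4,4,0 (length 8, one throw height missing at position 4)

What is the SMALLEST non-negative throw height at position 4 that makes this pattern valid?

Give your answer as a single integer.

Answer: 0

Derivation:
i=0: (0 + 5) mod 8 = 5
i=1: (1 + 5) mod 8 = 6
i=2: (2 + 6) mod 8 = 0
i=3: (3 + 8) mod 8 = 3
i=4: s[i]=? (unknown)
i=5: (5 + 4) mod 8 = 1
i=6: (6 + 4) mod 8 = 2
i=7: (7 + 0) mod 8 = 7
Known residues: [0, 1, 2, 3, 5, 6, 7]; need a permutation of 0..7, so missing residue r = 4
Need (4 + s) mod 8 = 4; smallest s = (4 - 4) mod 8 = 0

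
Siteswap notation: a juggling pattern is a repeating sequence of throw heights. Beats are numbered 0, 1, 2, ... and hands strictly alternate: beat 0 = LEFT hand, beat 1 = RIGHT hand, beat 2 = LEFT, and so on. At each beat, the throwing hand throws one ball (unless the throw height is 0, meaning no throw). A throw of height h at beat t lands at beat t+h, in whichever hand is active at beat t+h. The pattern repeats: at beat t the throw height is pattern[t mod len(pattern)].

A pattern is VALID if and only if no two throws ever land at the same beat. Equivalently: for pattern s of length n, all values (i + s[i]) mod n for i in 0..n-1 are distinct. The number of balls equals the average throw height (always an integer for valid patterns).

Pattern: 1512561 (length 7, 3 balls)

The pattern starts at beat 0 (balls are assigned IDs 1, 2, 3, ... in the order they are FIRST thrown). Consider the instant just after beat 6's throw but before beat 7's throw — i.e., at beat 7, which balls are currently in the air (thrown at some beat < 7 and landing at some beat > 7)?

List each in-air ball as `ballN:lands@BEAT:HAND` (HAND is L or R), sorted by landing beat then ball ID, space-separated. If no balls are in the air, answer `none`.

Beat 0 (L): throw ball1 h=1 -> lands@1:R; in-air after throw: [b1@1:R]
Beat 1 (R): throw ball1 h=5 -> lands@6:L; in-air after throw: [b1@6:L]
Beat 2 (L): throw ball2 h=1 -> lands@3:R; in-air after throw: [b2@3:R b1@6:L]
Beat 3 (R): throw ball2 h=2 -> lands@5:R; in-air after throw: [b2@5:R b1@6:L]
Beat 4 (L): throw ball3 h=5 -> lands@9:R; in-air after throw: [b2@5:R b1@6:L b3@9:R]
Beat 5 (R): throw ball2 h=6 -> lands@11:R; in-air after throw: [b1@6:L b3@9:R b2@11:R]
Beat 6 (L): throw ball1 h=1 -> lands@7:R; in-air after throw: [b1@7:R b3@9:R b2@11:R]
Beat 7 (R): throw ball1 h=1 -> lands@8:L; in-air after throw: [b1@8:L b3@9:R b2@11:R]

Answer: ball3:lands@9:R ball2:lands@11:R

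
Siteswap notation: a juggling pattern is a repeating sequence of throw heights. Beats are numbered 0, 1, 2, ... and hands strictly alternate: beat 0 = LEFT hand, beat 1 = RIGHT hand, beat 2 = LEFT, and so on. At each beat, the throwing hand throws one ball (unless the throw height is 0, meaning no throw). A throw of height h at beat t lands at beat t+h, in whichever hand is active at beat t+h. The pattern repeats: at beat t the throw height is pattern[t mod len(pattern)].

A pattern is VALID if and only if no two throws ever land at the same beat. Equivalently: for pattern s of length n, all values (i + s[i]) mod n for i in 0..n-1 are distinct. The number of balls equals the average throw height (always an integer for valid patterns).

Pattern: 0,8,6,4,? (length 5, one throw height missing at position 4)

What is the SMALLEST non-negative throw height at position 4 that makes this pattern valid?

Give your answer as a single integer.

i=0: (0 + 0) mod 5 = 0
i=1: (1 + 8) mod 5 = 4
i=2: (2 + 6) mod 5 = 3
i=3: (3 + 4) mod 5 = 2
i=4: s[i]=? (unknown)
Known residues: [0, 2, 3, 4]; need a permutation of 0..4, so missing residue r = 1
Need (4 + s) mod 5 = 1; smallest s = (1 - 4) mod 5 = 2

Answer: 2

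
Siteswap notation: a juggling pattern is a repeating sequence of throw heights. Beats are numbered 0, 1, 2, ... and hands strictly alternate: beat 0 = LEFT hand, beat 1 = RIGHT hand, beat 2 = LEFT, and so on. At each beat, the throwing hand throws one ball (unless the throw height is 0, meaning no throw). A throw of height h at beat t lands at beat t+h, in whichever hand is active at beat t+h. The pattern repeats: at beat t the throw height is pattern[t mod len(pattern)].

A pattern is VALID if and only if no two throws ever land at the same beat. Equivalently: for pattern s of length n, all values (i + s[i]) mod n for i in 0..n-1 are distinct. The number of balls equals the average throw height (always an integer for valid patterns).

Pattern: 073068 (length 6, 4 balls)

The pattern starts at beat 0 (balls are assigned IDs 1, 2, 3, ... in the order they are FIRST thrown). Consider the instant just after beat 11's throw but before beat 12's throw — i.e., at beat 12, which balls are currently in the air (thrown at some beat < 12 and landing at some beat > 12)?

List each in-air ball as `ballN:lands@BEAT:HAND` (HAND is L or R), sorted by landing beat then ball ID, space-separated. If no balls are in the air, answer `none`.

Beat 1 (R): throw ball1 h=7 -> lands@8:L; in-air after throw: [b1@8:L]
Beat 2 (L): throw ball2 h=3 -> lands@5:R; in-air after throw: [b2@5:R b1@8:L]
Beat 4 (L): throw ball3 h=6 -> lands@10:L; in-air after throw: [b2@5:R b1@8:L b3@10:L]
Beat 5 (R): throw ball2 h=8 -> lands@13:R; in-air after throw: [b1@8:L b3@10:L b2@13:R]
Beat 7 (R): throw ball4 h=7 -> lands@14:L; in-air after throw: [b1@8:L b3@10:L b2@13:R b4@14:L]
Beat 8 (L): throw ball1 h=3 -> lands@11:R; in-air after throw: [b3@10:L b1@11:R b2@13:R b4@14:L]
Beat 10 (L): throw ball3 h=6 -> lands@16:L; in-air after throw: [b1@11:R b2@13:R b4@14:L b3@16:L]
Beat 11 (R): throw ball1 h=8 -> lands@19:R; in-air after throw: [b2@13:R b4@14:L b3@16:L b1@19:R]

Answer: ball2:lands@13:R ball4:lands@14:L ball3:lands@16:L ball1:lands@19:R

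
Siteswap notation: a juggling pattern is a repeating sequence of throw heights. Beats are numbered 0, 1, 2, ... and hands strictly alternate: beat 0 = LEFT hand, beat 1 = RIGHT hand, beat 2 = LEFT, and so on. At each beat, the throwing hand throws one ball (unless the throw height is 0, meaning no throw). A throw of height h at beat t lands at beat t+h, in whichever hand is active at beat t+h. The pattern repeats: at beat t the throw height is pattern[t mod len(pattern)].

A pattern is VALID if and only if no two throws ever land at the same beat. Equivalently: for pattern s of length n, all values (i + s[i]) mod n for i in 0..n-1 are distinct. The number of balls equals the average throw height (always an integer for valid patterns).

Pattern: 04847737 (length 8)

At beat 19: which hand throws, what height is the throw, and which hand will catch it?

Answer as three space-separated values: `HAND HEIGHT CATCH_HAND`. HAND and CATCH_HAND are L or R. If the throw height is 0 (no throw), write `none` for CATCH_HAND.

Beat 19: 19 mod 2 = 1, so hand = R
Throw height = pattern[19 mod 8] = pattern[3] = 4
Lands at beat 19+4=23, 23 mod 2 = 1, so catch hand = R

Answer: R 4 R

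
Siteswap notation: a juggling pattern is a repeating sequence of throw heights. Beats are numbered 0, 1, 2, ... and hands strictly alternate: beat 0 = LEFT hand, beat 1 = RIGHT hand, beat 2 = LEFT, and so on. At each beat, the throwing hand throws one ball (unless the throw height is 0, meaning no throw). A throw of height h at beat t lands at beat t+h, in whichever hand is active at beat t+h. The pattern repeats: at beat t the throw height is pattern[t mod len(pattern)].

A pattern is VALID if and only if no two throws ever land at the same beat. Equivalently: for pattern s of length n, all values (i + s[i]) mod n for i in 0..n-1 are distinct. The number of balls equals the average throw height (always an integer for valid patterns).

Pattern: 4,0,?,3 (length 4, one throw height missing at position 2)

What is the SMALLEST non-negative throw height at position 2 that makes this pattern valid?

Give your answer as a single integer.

Answer: 1

Derivation:
i=0: (0 + 4) mod 4 = 0
i=1: (1 + 0) mod 4 = 1
i=2: s[i]=? (unknown)
i=3: (3 + 3) mod 4 = 2
Known residues: [0, 1, 2]; need a permutation of 0..3, so missing residue r = 3
Need (2 + s) mod 4 = 3; smallest s = (3 - 2) mod 4 = 1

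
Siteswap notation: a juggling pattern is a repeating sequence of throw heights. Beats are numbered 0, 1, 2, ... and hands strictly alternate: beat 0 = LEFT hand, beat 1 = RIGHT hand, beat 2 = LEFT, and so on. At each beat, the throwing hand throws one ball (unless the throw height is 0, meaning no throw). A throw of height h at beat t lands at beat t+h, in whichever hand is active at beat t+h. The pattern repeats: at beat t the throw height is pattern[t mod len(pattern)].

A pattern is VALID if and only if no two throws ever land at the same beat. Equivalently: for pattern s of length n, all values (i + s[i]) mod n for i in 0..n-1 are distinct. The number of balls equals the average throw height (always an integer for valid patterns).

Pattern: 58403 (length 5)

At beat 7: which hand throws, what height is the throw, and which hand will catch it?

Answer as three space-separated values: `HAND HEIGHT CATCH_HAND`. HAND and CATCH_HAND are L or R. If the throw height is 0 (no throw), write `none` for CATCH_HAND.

Beat 7: 7 mod 2 = 1, so hand = R
Throw height = pattern[7 mod 5] = pattern[2] = 4
Lands at beat 7+4=11, 11 mod 2 = 1, so catch hand = R

Answer: R 4 R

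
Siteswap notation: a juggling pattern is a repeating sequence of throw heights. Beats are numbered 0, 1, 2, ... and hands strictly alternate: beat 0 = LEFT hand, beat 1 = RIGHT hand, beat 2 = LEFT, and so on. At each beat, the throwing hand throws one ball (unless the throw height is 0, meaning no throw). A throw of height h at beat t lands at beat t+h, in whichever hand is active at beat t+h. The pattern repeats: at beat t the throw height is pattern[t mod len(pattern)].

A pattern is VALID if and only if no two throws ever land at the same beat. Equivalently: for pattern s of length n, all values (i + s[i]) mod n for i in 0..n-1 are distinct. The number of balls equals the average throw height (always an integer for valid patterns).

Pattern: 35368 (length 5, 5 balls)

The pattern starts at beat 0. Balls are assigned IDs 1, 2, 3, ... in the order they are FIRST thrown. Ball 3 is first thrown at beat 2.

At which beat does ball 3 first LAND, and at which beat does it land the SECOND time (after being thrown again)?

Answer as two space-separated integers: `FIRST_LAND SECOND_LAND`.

Beat 0 (L): throw ball1 h=3 -> lands@3:R; in-air after throw: [b1@3:R]
Beat 1 (R): throw ball2 h=5 -> lands@6:L; in-air after throw: [b1@3:R b2@6:L]
Beat 2 (L): throw ball3 h=3 -> lands@5:R; in-air after throw: [b1@3:R b3@5:R b2@6:L]
Beat 3 (R): throw ball1 h=6 -> lands@9:R; in-air after throw: [b3@5:R b2@6:L b1@9:R]
Beat 4 (L): throw ball4 h=8 -> lands@12:L; in-air after throw: [b3@5:R b2@6:L b1@9:R b4@12:L]
Beat 5 (R): throw ball3 h=3 -> lands@8:L; in-air after throw: [b2@6:L b3@8:L b1@9:R b4@12:L]
Beat 6 (L): throw ball2 h=5 -> lands@11:R; in-air after throw: [b3@8:L b1@9:R b2@11:R b4@12:L]
Beat 7 (R): throw ball5 h=3 -> lands@10:L; in-air after throw: [b3@8:L b1@9:R b5@10:L b2@11:R b4@12:L]
Beat 8 (L): throw ball3 h=6 -> lands@14:L; in-air after throw: [b1@9:R b5@10:L b2@11:R b4@12:L b3@14:L]
Ball 3: thrown@2 h=3 -> first land @5; rethrown@5 h=3 -> second land @8

Answer: 5 8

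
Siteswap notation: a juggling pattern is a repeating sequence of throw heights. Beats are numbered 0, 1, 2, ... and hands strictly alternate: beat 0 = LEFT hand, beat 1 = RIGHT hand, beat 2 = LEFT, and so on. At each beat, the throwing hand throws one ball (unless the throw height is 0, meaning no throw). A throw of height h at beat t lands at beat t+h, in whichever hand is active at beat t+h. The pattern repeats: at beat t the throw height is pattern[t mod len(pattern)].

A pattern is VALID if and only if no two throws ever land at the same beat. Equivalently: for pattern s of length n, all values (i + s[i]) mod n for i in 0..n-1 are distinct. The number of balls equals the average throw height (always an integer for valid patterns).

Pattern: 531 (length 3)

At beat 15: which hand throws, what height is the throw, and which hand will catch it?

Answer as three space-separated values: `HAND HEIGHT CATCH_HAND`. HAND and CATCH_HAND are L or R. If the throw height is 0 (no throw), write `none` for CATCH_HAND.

Beat 15: 15 mod 2 = 1, so hand = R
Throw height = pattern[15 mod 3] = pattern[0] = 5
Lands at beat 15+5=20, 20 mod 2 = 0, so catch hand = L

Answer: R 5 L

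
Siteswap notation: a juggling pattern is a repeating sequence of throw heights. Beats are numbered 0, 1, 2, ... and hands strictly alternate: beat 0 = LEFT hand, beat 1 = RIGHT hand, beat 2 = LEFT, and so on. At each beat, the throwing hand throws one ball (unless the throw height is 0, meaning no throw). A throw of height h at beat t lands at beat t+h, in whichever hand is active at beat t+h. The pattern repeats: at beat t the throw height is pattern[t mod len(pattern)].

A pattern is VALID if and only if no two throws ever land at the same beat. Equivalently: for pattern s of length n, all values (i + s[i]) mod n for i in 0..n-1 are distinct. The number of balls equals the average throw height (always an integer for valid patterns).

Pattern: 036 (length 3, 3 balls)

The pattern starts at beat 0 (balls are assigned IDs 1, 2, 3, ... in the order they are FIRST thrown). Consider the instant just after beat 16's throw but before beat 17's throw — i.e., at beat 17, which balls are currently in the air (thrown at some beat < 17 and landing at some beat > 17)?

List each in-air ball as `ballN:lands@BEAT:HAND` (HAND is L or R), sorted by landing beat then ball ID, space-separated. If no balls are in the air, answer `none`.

Beat 1 (R): throw ball1 h=3 -> lands@4:L; in-air after throw: [b1@4:L]
Beat 2 (L): throw ball2 h=6 -> lands@8:L; in-air after throw: [b1@4:L b2@8:L]
Beat 4 (L): throw ball1 h=3 -> lands@7:R; in-air after throw: [b1@7:R b2@8:L]
Beat 5 (R): throw ball3 h=6 -> lands@11:R; in-air after throw: [b1@7:R b2@8:L b3@11:R]
Beat 7 (R): throw ball1 h=3 -> lands@10:L; in-air after throw: [b2@8:L b1@10:L b3@11:R]
Beat 8 (L): throw ball2 h=6 -> lands@14:L; in-air after throw: [b1@10:L b3@11:R b2@14:L]
Beat 10 (L): throw ball1 h=3 -> lands@13:R; in-air after throw: [b3@11:R b1@13:R b2@14:L]
Beat 11 (R): throw ball3 h=6 -> lands@17:R; in-air after throw: [b1@13:R b2@14:L b3@17:R]
Beat 13 (R): throw ball1 h=3 -> lands@16:L; in-air after throw: [b2@14:L b1@16:L b3@17:R]
Beat 14 (L): throw ball2 h=6 -> lands@20:L; in-air after throw: [b1@16:L b3@17:R b2@20:L]
Beat 16 (L): throw ball1 h=3 -> lands@19:R; in-air after throw: [b3@17:R b1@19:R b2@20:L]
Beat 17 (R): throw ball3 h=6 -> lands@23:R; in-air after throw: [b1@19:R b2@20:L b3@23:R]

Answer: ball1:lands@19:R ball2:lands@20:L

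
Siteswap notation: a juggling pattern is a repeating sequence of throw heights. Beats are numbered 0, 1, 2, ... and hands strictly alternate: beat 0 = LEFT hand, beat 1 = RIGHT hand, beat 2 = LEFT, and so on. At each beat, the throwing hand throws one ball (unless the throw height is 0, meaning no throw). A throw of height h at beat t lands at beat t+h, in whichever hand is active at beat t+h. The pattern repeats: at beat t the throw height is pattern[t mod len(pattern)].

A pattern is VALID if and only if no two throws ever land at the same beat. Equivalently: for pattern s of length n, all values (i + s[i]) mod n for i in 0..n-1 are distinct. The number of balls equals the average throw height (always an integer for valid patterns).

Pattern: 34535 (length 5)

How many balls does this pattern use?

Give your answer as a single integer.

Pattern = [3, 4, 5, 3, 5], length n = 5
  position 0: throw height = 3, running sum = 3
  position 1: throw height = 4, running sum = 7
  position 2: throw height = 5, running sum = 12
  position 3: throw height = 3, running sum = 15
  position 4: throw height = 5, running sum = 20
Total sum = 20; balls = sum / n = 20 / 5 = 4

Answer: 4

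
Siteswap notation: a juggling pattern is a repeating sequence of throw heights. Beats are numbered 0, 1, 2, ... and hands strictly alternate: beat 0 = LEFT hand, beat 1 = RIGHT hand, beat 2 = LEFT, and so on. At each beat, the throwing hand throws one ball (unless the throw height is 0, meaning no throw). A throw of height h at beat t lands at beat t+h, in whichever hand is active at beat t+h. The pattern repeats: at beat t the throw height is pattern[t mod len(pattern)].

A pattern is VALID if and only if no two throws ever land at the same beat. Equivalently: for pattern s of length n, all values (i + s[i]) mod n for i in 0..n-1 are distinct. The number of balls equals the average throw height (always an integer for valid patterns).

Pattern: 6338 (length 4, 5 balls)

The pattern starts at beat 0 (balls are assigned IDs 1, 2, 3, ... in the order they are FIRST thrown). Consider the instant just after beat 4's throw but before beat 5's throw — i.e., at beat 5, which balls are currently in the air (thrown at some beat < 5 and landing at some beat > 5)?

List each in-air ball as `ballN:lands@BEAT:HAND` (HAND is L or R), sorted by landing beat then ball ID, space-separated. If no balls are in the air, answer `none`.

Beat 0 (L): throw ball1 h=6 -> lands@6:L; in-air after throw: [b1@6:L]
Beat 1 (R): throw ball2 h=3 -> lands@4:L; in-air after throw: [b2@4:L b1@6:L]
Beat 2 (L): throw ball3 h=3 -> lands@5:R; in-air after throw: [b2@4:L b3@5:R b1@6:L]
Beat 3 (R): throw ball4 h=8 -> lands@11:R; in-air after throw: [b2@4:L b3@5:R b1@6:L b4@11:R]
Beat 4 (L): throw ball2 h=6 -> lands@10:L; in-air after throw: [b3@5:R b1@6:L b2@10:L b4@11:R]
Beat 5 (R): throw ball3 h=3 -> lands@8:L; in-air after throw: [b1@6:L b3@8:L b2@10:L b4@11:R]

Answer: ball1:lands@6:L ball2:lands@10:L ball4:lands@11:R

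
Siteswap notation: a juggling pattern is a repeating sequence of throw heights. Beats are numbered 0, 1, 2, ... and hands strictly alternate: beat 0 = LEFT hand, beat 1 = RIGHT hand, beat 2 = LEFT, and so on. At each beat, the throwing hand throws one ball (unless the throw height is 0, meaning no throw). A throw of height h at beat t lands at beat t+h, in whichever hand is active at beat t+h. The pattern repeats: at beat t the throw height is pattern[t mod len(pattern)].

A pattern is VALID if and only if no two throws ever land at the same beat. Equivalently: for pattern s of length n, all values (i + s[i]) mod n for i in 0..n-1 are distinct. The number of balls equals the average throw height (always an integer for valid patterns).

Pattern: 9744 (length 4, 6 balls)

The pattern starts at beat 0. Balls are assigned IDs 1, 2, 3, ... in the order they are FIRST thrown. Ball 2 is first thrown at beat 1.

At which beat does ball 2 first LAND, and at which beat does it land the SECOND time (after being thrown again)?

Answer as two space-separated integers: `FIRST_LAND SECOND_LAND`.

Beat 0 (L): throw ball1 h=9 -> lands@9:R; in-air after throw: [b1@9:R]
Beat 1 (R): throw ball2 h=7 -> lands@8:L; in-air after throw: [b2@8:L b1@9:R]
Beat 2 (L): throw ball3 h=4 -> lands@6:L; in-air after throw: [b3@6:L b2@8:L b1@9:R]
Beat 3 (R): throw ball4 h=4 -> lands@7:R; in-air after throw: [b3@6:L b4@7:R b2@8:L b1@9:R]
Beat 4 (L): throw ball5 h=9 -> lands@13:R; in-air after throw: [b3@6:L b4@7:R b2@8:L b1@9:R b5@13:R]
Beat 5 (R): throw ball6 h=7 -> lands@12:L; in-air after throw: [b3@6:L b4@7:R b2@8:L b1@9:R b6@12:L b5@13:R]
Beat 6 (L): throw ball3 h=4 -> lands@10:L; in-air after throw: [b4@7:R b2@8:L b1@9:R b3@10:L b6@12:L b5@13:R]
Beat 7 (R): throw ball4 h=4 -> lands@11:R; in-air after throw: [b2@8:L b1@9:R b3@10:L b4@11:R b6@12:L b5@13:R]
Beat 8 (L): throw ball2 h=9 -> lands@17:R; in-air after throw: [b1@9:R b3@10:L b4@11:R b6@12:L b5@13:R b2@17:R]
Beat 9 (R): throw ball1 h=7 -> lands@16:L; in-air after throw: [b3@10:L b4@11:R b6@12:L b5@13:R b1@16:L b2@17:R]
Beat 10 (L): throw ball3 h=4 -> lands@14:L; in-air after throw: [b4@11:R b6@12:L b5@13:R b3@14:L b1@16:L b2@17:R]
Beat 11 (R): throw ball4 h=4 -> lands@15:R; in-air after throw: [b6@12:L b5@13:R b3@14:L b4@15:R b1@16:L b2@17:R]
Beat 12 (L): throw ball6 h=9 -> lands@21:R; in-air after throw: [b5@13:R b3@14:L b4@15:R b1@16:L b2@17:R b6@21:R]
Beat 13 (R): throw ball5 h=7 -> lands@20:L; in-air after throw: [b3@14:L b4@15:R b1@16:L b2@17:R b5@20:L b6@21:R]
Beat 14 (L): throw ball3 h=4 -> lands@18:L; in-air after throw: [b4@15:R b1@16:L b2@17:R b3@18:L b5@20:L b6@21:R]
Beat 15 (R): throw ball4 h=4 -> lands@19:R; in-air after throw: [b1@16:L b2@17:R b3@18:L b4@19:R b5@20:L b6@21:R]
Beat 16 (L): throw ball1 h=9 -> lands@25:R; in-air after throw: [b2@17:R b3@18:L b4@19:R b5@20:L b6@21:R b1@25:R]
Beat 17 (R): throw ball2 h=7 -> lands@24:L; in-air after throw: [b3@18:L b4@19:R b5@20:L b6@21:R b2@24:L b1@25:R]
Ball 2: thrown@1 h=7 -> first land @8; rethrown@8 h=9 -> second land @17

Answer: 8 17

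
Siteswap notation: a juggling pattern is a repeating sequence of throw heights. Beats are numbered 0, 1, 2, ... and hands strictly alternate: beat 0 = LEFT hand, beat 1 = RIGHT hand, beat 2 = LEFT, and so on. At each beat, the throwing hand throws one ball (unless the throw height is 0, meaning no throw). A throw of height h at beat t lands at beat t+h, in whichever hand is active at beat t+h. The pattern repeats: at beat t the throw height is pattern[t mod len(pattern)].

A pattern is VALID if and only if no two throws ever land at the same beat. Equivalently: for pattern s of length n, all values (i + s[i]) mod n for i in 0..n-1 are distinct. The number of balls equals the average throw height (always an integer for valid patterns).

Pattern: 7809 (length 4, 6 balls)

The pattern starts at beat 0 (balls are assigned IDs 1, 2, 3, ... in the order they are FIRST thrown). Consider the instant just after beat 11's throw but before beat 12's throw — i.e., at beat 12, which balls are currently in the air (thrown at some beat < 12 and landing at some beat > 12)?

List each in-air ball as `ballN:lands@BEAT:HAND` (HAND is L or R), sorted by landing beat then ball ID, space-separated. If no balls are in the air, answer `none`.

Beat 0 (L): throw ball1 h=7 -> lands@7:R; in-air after throw: [b1@7:R]
Beat 1 (R): throw ball2 h=8 -> lands@9:R; in-air after throw: [b1@7:R b2@9:R]
Beat 3 (R): throw ball3 h=9 -> lands@12:L; in-air after throw: [b1@7:R b2@9:R b3@12:L]
Beat 4 (L): throw ball4 h=7 -> lands@11:R; in-air after throw: [b1@7:R b2@9:R b4@11:R b3@12:L]
Beat 5 (R): throw ball5 h=8 -> lands@13:R; in-air after throw: [b1@7:R b2@9:R b4@11:R b3@12:L b5@13:R]
Beat 7 (R): throw ball1 h=9 -> lands@16:L; in-air after throw: [b2@9:R b4@11:R b3@12:L b5@13:R b1@16:L]
Beat 8 (L): throw ball6 h=7 -> lands@15:R; in-air after throw: [b2@9:R b4@11:R b3@12:L b5@13:R b6@15:R b1@16:L]
Beat 9 (R): throw ball2 h=8 -> lands@17:R; in-air after throw: [b4@11:R b3@12:L b5@13:R b6@15:R b1@16:L b2@17:R]
Beat 11 (R): throw ball4 h=9 -> lands@20:L; in-air after throw: [b3@12:L b5@13:R b6@15:R b1@16:L b2@17:R b4@20:L]
Beat 12 (L): throw ball3 h=7 -> lands@19:R; in-air after throw: [b5@13:R b6@15:R b1@16:L b2@17:R b3@19:R b4@20:L]

Answer: ball5:lands@13:R ball6:lands@15:R ball1:lands@16:L ball2:lands@17:R ball4:lands@20:L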